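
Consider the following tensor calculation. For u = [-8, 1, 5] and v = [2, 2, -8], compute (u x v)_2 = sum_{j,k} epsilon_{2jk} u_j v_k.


(u x v)_2 = sum_{j,k} epsilon_{2jk} u_j v_k. Only permutations of (1,2,3) contribute; the two non-zero terms are:
eps_{213} u_1 v_3 = -1 * -8 * -8 = -64
eps_{231} u_3 v_1 = 1 * 5 * 2 = 10
(u x v)_2 = -54

-54


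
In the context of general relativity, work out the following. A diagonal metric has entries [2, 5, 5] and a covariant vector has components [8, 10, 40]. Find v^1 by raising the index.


To raise an index with a diagonal metric: v^i = v_i / g_{ii}.
For index 1: v_1 = 8, g_{11} = 2
v^1 = 8 / 2 = 4

4


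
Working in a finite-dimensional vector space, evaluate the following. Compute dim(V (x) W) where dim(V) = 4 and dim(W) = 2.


The dimension of a tensor product is the product of dimensions.
dim(V) = 4, dim(W) = 2
dim(V (x) W) = 4 * 2 = 8

8


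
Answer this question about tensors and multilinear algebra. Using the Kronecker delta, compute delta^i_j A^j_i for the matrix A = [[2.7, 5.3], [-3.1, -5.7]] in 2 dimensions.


The contraction (trace) of a rank-2 tensor is the sum of its diagonal elements.
Diagonal entries: A[1,1] = 2.7, A[2,2] = -5.7
Tr(A) = 2.7 + -5.7 = -3

-3


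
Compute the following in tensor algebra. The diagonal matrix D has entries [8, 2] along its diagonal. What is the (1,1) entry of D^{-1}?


For a diagonal matrix, the inverse has entries (D^{-1})_{ii} = 1/d_{ii}.
The diagonal entries are: d_{11} = 8, d_{22} = 2
We need (D^{-1})_{11} = 1/d_{11} = 1/8 = 1/8

1/8


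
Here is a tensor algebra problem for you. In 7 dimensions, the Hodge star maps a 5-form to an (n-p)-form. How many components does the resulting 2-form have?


The Hodge dual of a p-form on an n-dimensional manifold is an (n-p)-form.
n = 7, p = 5, so dual degree = 7 - 5 = 2
The number of components is C(n, n-p) = C(7, 2) = 21

21


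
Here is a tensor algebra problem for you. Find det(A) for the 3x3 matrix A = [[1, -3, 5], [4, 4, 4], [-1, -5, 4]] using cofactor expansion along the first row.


Expanding along the first row, det(A) = a11*M_11 - a12*M_12 + a13*M_13, where M_1j is the (1,j) minor.
Minor M_11 = 4*4 - 4*-5 = 36
Minor M_12 = 4*4 - 4*-1 = 20
Minor M_13 = 4*-5 - 4*-1 = -16
det = 1*(36) - -3*(20) + 5*(-16)
    = 36 - -60 + -80
    = 16

16


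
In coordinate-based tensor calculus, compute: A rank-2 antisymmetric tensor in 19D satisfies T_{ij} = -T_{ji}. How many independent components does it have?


An antisymmetric rank-2 tensor satisfies A_{ij} = -A_{ji}, so diagonal entries are zero.
The independent components are the upper-triangular entries: C(n, 2) = n(n-1)/2.
n = 19
C(19, 2) = 19 * 18 / 2 = 342 / 2 = 171

171


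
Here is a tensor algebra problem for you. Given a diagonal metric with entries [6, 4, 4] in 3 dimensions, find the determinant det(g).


For a diagonal metric, the determinant is the product of diagonal entries.
Diagonal entries: 6, 4, 4
det(g) = 6 * 4 * 4 = 96

96


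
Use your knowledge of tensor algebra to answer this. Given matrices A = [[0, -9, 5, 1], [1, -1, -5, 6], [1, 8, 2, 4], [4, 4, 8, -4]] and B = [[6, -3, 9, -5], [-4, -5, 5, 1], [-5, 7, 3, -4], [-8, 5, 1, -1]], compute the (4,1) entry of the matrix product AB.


(AB)_{ij} = sum_k A_{ik} B_{kj}.
For i=4, j=1:
A_{41} * B_{11} = 4 * 6 = 24
A_{42} * B_{21} = 4 * -4 = -16
A_{43} * B_{31} = 8 * -5 = -40
A_{44} * B_{41} = -4 * -8 = 32
Sum = 24 + -16 + -40 + 32 = 0

0


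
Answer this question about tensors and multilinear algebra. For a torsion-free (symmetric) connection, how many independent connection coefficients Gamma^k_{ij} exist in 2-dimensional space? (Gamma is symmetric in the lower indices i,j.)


Christoffel symbols Gamma^k_{ij} are symmetric in i,j, so there are d * d(d+1)/2 independent symbols.
d = 2
d(d+1)/2 = 2 * 3 / 2 = 3
Total = 2 * 3 = 6

6


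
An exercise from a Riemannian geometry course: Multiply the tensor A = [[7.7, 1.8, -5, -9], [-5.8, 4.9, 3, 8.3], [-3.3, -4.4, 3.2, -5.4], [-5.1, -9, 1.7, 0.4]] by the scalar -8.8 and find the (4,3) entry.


Scalar multiplication: (cA)_{ij} = c * A_{ij}.
c = -8.8
A_{43} = 1.7
(cA)_{43} = -8.8 * 1.7 = -14.96

-14.96


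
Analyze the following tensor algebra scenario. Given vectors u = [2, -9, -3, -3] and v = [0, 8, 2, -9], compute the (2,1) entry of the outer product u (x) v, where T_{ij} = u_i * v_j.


The outer product entry T_{ij} = u_i * v_j.
We need i=2, j=1.
u_2 = -9, v_1 = 0
T_{2,1} = -9 * 0 = 0

0


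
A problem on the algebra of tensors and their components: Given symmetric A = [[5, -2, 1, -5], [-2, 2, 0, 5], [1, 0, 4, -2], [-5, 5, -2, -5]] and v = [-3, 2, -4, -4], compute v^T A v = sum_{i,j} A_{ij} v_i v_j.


First compute Av:
(Av)_1 = 5*-3 + -2*2 + 1*-4 + -5*-4 = -3
(Av)_2 = -2*-3 + 2*2 + 0*-4 + 5*-4 = -10
(Av)_3 = 1*-3 + 0*2 + 4*-4 + -2*-4 = -11
(Av)_4 = -5*-3 + 5*2 + -2*-4 + -5*-4 = 53
Av = [-3, -10, -11, 53]
Then v^T (Av) = -3*-3 + 2*-10 + -4*-11 + -4*53
= 9 + -20 + 44 + -212 = -179

-179


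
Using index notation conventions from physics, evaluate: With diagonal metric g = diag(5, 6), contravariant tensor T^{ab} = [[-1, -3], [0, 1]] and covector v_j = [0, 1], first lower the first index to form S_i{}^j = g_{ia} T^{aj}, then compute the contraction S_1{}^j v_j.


Step 1: lower the first index. For a diagonal metric, g_{ia} T^{aj} = g_{ii} T^{ij} (no sum on i).
g_{11} = 5
S_1{}^1 = 5 * T^{11} = 5 * -1 = -5
S_1{}^2 = 5 * T^{12} = 5 * -3 = -15
Step 2: contract S_1{}^j with v_j.
S_1{}^1 * v_1 = -5 * 0 = 0
S_1{}^2 * v_2 = -15 * 1 = -15
Result = 0 + -15 = -15

-15


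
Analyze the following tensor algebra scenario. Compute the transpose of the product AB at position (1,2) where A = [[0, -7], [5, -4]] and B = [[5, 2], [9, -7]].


(AB)^T_{ij} = (AB)_{ji} = sum_k A_{jk} B_{ki}.
For i=1, j=2 we need (AB)_{21}:
A_{21} * B_{11} = 5 * 5 = 25
A_{22} * B_{21} = -4 * 9 = -36
Sum = 25 + -36 = -11

-11


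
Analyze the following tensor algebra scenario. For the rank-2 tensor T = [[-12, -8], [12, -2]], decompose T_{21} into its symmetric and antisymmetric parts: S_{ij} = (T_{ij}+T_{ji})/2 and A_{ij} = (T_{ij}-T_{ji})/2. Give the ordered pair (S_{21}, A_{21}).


T_{21} = 12
T_{12} = -8
S_{21} = (12 + -8)/2 = 4/2 = 2
A_{21} = (12 - -8)/2 = 20/2 = 10
Check: S + A = 2 + 10 = 12 = T_{21}.

(2, 10)


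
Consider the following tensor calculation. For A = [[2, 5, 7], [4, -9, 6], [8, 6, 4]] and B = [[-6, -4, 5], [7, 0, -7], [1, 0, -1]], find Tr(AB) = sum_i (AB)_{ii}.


Tr(AB) = sum_i (AB)_{ii} where (AB)_{ii} = sum_k A_{ik} B_{ki}.
(AB)_{11} = 2*-6 + 5*7 + 7*1 = 30
(AB)_{22} = 4*-4 + -9*0 + 6*0 = -16
(AB)_{33} = 8*5 + 6*-7 + 4*-1 = -6
Tr(AB) = 30 + -16 + -6 = 8

8


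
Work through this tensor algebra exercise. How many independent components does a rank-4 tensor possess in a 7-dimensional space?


The number of components of a rank-r tensor in d dimensions is d^r.
Here d = 7 and r = 4.
7^4 = 2401

2401


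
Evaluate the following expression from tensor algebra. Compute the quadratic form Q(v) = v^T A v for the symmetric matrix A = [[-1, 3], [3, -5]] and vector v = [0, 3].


First compute Av:
(Av)_1 = -1*0 + 3*3 = 9
(Av)_2 = 3*0 + -5*3 = -15
Av = [9, -15]
Then v^T (Av) = 0*9 + 3*-15
= 0 + -45 = -45

-45


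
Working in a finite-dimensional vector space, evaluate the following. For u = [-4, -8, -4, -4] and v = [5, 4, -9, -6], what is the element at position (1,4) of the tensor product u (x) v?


The outer product entry T_{ij} = u_i * v_j.
We need i=1, j=4.
u_1 = -4, v_4 = -6
T_{1,4} = -4 * -6 = 24

24


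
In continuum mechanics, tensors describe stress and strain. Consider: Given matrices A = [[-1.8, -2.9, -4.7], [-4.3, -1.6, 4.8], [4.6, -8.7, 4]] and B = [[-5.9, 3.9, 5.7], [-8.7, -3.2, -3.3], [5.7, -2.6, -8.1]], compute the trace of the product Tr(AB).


Tr(AB) = sum_i (AB)_{ii} where (AB)_{ii} = sum_k A_{ik} B_{ki}.
(AB)_{11} = -1.8*-5.9 + -2.9*-8.7 + -4.7*5.7 = 9.06
(AB)_{22} = -4.3*3.9 + -1.6*-3.2 + 4.8*-2.6 = -24.13
(AB)_{33} = 4.6*5.7 + -8.7*-3.3 + 4*-8.1 = 22.53
Tr(AB) = 9.06 + -24.13 + 22.53 = 7.46

7.46


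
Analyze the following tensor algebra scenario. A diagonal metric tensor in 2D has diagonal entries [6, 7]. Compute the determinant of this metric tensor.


For a diagonal metric, the determinant is the product of diagonal entries.
Diagonal entries: 6, 7
det(g) = 6 * 7 = 42

42


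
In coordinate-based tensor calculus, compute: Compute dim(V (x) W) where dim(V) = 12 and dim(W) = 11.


The dimension of a tensor product is the product of dimensions.
dim(V) = 12, dim(W) = 11
dim(V (x) W) = 12 * 11 = 132

132


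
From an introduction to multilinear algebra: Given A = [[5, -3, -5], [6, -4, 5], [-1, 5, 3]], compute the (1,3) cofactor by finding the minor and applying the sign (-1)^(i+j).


To find cofactor C_{13}, delete row 1 and column 3.
The resulting 2x2 submatrix is: [[6, -4], [-1, 5]]
Minor M_{13} = 6*5 - -4*-1
  = 30 - 4 = 26
Sign = (-1)^(1+3) = (-1)^4 = 1
Cofactor C_{13} = 1 * 26 = 26

26


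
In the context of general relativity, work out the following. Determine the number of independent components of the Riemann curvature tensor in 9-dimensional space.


The Riemann tensor in d dimensions has d^2(d^2 - 1)/12 independent components.
d = 9, so d^2 = 81
d^2 - 1 = 80
d^2(d^2 - 1) = 81 * 80 = 6480
Divide by 12: 6480 / 12 = 540

540


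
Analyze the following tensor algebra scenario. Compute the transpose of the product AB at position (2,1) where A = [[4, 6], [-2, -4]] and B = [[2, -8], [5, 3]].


(AB)^T_{ij} = (AB)_{ji} = sum_k A_{jk} B_{ki}.
For i=2, j=1 we need (AB)_{12}:
A_{11} * B_{12} = 4 * -8 = -32
A_{12} * B_{22} = 6 * 3 = 18
Sum = -32 + 18 = -14

-14


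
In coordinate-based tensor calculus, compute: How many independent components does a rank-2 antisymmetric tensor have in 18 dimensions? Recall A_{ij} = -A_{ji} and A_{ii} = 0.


An antisymmetric rank-2 tensor satisfies A_{ij} = -A_{ji}, so diagonal entries are zero.
The independent components are the upper-triangular entries: C(n, 2) = n(n-1)/2.
n = 18
C(18, 2) = 18 * 17 / 2 = 306 / 2 = 153

153


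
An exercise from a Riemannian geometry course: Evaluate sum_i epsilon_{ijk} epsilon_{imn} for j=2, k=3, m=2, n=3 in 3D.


Using the identity: epsilon_{ijk} epsilon_{imn} = delta_{jm} delta_{kn} - delta_{jn} delta_{km}.
delta_{22} = 1
delta_{33} = 1
delta_{23} = 0
delta_{32} = 0
Result = 1 * 1 - 0 * 0 = 1 - 0 = 1

1


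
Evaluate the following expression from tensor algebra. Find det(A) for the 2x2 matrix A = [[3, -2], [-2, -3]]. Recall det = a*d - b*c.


For a 2x2 matrix [[a, b], [c, d]], det = a*d - b*c.
a = 3, b = -2, c = -2, d = -3
a*d = 3 * -3 = -9
b*c = -2 * -2 = 4
det = -9 - 4 = -13

-13


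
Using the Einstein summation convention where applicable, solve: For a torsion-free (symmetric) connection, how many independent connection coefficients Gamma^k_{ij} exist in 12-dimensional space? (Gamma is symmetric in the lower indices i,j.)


Christoffel symbols Gamma^k_{ij} are symmetric in i,j, so there are d * d(d+1)/2 independent symbols.
d = 12
d(d+1)/2 = 12 * 13 / 2 = 78
Total = 12 * 78 = 936

936


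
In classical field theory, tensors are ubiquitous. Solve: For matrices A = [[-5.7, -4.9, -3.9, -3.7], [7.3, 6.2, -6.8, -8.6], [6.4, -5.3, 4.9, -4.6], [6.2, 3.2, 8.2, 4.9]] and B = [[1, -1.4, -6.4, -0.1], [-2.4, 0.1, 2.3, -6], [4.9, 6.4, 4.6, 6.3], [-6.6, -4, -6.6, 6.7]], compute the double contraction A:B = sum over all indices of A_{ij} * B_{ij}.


A:B = sum over all i,j of A_{ij} * B_{ij}.
Row 1: -5.7*1=-5.7, -4.9*-1.4=6.86, -3.9*-6.4=24.96, -3.7*-0.1=0.37 => row sum = 26.49
Row 2: 7.3*-2.4=-17.52, 6.2*0.1=0.62, -6.8*2.3=-15.64, -8.6*-6=51.6 => row sum = 19.06
Row 3: 6.4*4.9=31.36, -5.3*6.4=-33.92, 4.9*4.6=22.54, -4.6*6.3=-28.98 => row sum = -9
Row 4: 6.2*-6.6=-40.92, 3.2*-4=-12.8, 8.2*-6.6=-54.12, 4.9*6.7=32.83 => row sum = -75.01
Total = 26.49 + 19.06 + -9 + -75.01 = -38.46

-38.46


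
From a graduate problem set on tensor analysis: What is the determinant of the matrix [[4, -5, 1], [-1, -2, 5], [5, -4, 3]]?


Expanding along the first row, det(A) = a11*M_11 - a12*M_12 + a13*M_13, where M_1j is the (1,j) minor.
Minor M_11 = -2*3 - 5*-4 = 14
Minor M_12 = -1*3 - 5*5 = -28
Minor M_13 = -1*-4 - -2*5 = 14
det = 4*(14) - -5*(-28) + 1*(14)
    = 56 - 140 + 14
    = -70

-70


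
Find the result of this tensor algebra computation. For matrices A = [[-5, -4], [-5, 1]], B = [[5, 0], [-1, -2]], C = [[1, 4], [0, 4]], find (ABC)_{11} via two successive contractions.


(ABC)_{11} = sum_m (AB)_{1m} C_{m1}. First compute row 1 of AB.
(AB)_{11} = -5*5 + -4*-1 = -21
(AB)_{12} = -5*0 + -4*-2 = 8
Now contract with column 1 of C:
(AB)_{11} * C_{11} = -21 * 1 = -21
(AB)_{12} * C_{21} = 8 * 0 = 0
(ABC)_{11} = -21 + 0 = -21

-21


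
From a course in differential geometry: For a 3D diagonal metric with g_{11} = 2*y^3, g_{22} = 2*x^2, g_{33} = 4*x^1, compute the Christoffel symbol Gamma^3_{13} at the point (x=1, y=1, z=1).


For a diagonal metric, Gamma^k_{ij} = (1/2) g^{kk} (dg_{ik}/dx_j + dg_{jk}/dx_i - dg_{ij}/dx_k).
The metric is diagonal, so g_{ab} = 0 for a != b.
At the given point: g_{11} = 2, g_{22} = 2, g_{33} = 4
g^{33} = 1/4
dg_{13}/dx_3 = 0 (off-diagonal)
dg_{33}/dx_1 = dg_{33}/dx_1 = 4
dg_{13}/dx_3 = 0 (off-diagonal)
Numerator = 0 + 4 - 0 = 4
Gamma^3_{13} = 4 / (2 * 4) = 1/2

1/2


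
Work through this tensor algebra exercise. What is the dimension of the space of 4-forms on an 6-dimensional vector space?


The dimension of the space of p-forms on an n-dimensional space is C(n, p).
n = 6, p = 4
C(6, 4) = 6! / (4! * 2!) = 15

15


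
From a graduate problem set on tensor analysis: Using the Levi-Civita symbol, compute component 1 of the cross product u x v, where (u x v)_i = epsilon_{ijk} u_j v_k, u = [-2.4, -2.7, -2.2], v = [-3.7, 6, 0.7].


(u x v)_1 = sum_{j,k} epsilon_{1jk} u_j v_k. Only permutations of (1,2,3) contribute; the two non-zero terms are:
eps_{123} u_2 v_3 = 1 * -2.7 * 0.7 = -1.89
eps_{132} u_3 v_2 = -1 * -2.2 * 6 = 13.2
(u x v)_1 = 11.31

11.31


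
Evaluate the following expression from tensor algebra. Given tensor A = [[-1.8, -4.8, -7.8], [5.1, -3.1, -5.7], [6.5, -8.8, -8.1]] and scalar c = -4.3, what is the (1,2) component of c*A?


Scalar multiplication: (cA)_{ij} = c * A_{ij}.
c = -4.3
A_{12} = -4.8
(cA)_{12} = -4.3 * -4.8 = 20.64

20.64


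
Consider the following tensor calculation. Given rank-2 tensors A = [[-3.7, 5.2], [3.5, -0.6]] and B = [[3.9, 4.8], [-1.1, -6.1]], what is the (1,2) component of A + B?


Tensor addition is component-wise: (A + B)_{ij} = A_{ij} + B_{ij}.
A_{12} = 5.2
B_{12} = 4.8
(A + B)_{12} = 5.2 + 4.8 = 10

10


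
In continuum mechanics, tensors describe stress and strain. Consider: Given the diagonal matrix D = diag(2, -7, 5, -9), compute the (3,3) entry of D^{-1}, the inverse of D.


For a diagonal matrix, the inverse has entries (D^{-1})_{ii} = 1/d_{ii}.
The diagonal entries are: d_{11} = 2, d_{22} = -7, d_{33} = 5, d_{44} = -9
We need (D^{-1})_{33} = 1/d_{33} = 1/5 = 1/5

1/5


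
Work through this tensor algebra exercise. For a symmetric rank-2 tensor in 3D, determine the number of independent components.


A symmetric rank-2 tensor in d dimensions has d(d+1)/2 independent components.
d = 3
d(d+1)/2 = 3 * 4 / 2 = 12 / 2 = 6

6


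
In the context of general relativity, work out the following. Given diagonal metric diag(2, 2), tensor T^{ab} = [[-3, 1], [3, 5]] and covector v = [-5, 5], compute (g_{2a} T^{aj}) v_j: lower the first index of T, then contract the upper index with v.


Step 1: lower the first index. For a diagonal metric, g_{ia} T^{aj} = g_{ii} T^{ij} (no sum on i).
g_{22} = 2
S_2{}^1 = 2 * T^{21} = 2 * 3 = 6
S_2{}^2 = 2 * T^{22} = 2 * 5 = 10
Step 2: contract S_2{}^j with v_j.
S_2{}^1 * v_1 = 6 * -5 = -30
S_2{}^2 * v_2 = 10 * 5 = 50
Result = -30 + 50 = 20

20


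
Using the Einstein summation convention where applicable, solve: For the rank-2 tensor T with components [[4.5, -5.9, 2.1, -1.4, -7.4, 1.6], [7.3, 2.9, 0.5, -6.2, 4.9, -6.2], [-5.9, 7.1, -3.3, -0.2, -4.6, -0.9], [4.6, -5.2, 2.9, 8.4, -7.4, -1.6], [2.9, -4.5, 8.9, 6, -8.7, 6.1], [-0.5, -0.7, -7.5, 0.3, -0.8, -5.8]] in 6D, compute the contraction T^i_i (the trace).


The contraction (trace) of a rank-2 tensor is the sum of its diagonal elements.
Diagonal entries: A[1,1] = 4.5, A[2,2] = 2.9, A[3,3] = -3.3, A[4,4] = 8.4, A[5,5] = -8.7, A[6,6] = -5.8
Tr(A) = 4.5 + 2.9 + -3.3 + 8.4 + -8.7 + -5.8 = -2

-2


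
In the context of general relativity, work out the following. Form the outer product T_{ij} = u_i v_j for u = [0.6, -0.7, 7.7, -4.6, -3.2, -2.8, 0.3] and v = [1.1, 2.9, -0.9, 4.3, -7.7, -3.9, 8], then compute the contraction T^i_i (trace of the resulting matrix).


The outer product gives T_{ij} = u_i v_j.
The trace (contraction) is Tr(T) = sum_i T_{ii} = sum_i u_i v_i.
Diagonal entries:
T_{11} = u_1 * v_1 = 0.6 * 1.1 = 0.66
T_{22} = u_2 * v_2 = -0.7 * 2.9 = -2.03
T_{33} = u_3 * v_3 = 7.7 * -0.9 = -6.93
T_{44} = u_4 * v_4 = -4.6 * 4.3 = -19.78
T_{55} = u_5 * v_5 = -3.2 * -7.7 = 24.64
T_{66} = u_6 * v_6 = -2.8 * -3.9 = 10.92
T_{77} = u_7 * v_7 = 0.3 * 8 = 2.4
Tr(T) = 0.66 + -2.03 + -6.93 + -19.78 + 24.64 + 10.92 + 2.4 = 9.88

9.88


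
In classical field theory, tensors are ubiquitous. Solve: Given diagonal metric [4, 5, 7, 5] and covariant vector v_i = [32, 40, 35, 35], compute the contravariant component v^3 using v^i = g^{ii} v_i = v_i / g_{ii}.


To raise an index with a diagonal metric: v^i = v_i / g_{ii}.
For index 3: v_3 = 35, g_{33} = 7
v^3 = 35 / 7 = 5

5


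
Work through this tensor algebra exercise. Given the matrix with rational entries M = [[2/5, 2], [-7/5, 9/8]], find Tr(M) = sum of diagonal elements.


The trace is the sum of diagonal entries.
Diagonal: M[1,1] = 2/5, M[2,2] = 9/8
Tr(M) = 2/5 + 9/8
Computing step by step:
After adding M[1,1]: 2/5
After adding M[2,2]: 61/40
Tr(M) = 61/40

61/40


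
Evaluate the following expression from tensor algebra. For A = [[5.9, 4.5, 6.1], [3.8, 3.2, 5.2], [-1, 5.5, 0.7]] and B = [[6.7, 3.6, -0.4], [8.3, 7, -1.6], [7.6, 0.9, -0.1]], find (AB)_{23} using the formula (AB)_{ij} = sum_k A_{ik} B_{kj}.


(AB)_{ij} = sum_k A_{ik} B_{kj}.
For i=2, j=3:
A_{21} * B_{13} = 3.8 * -0.4 = -1.52
A_{22} * B_{23} = 3.2 * -1.6 = -5.12
A_{23} * B_{33} = 5.2 * -0.1 = -0.52
Sum = -1.52 + -5.12 + -0.52 = -7.16

-7.16


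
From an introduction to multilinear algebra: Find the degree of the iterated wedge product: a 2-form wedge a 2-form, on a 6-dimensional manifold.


The degree of a wedge product is the sum of the degrees of the individual forms.
Degrees: 2, 2
Total degree = 2 + 2 = 4

4


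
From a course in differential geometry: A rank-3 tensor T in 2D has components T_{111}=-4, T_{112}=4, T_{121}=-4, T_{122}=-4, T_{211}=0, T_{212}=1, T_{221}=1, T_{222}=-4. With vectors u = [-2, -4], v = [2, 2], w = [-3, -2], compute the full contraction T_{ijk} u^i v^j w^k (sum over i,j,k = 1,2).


S = sum over i,j,k of T_{ijk} u_i v_j w_k. Expanding all 8 terms:
T_{111}*u_1*v_1*w_1 = -4*-2*2*-3 = -48  (running total: -48)
T_{112}*u_1*v_1*w_2 = 4*-2*2*-2 = 32  (running total: -16)
T_{121}*u_1*v_2*w_1 = -4*-2*2*-3 = -48  (running total: -64)
T_{122}*u_1*v_2*w_2 = -4*-2*2*-2 = -32  (running total: -96)
T_{211}*u_2*v_1*w_1 = 0*-4*2*-3 = 0  (running total: -96)
T_{212}*u_2*v_1*w_2 = 1*-4*2*-2 = 16  (running total: -80)
T_{221}*u_2*v_2*w_1 = 1*-4*2*-3 = 24  (running total: -56)
T_{222}*u_2*v_2*w_2 = -4*-4*2*-2 = -64  (running total: -120)
S = -120

-120


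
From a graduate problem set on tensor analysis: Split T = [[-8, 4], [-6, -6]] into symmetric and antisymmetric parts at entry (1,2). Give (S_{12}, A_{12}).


T_{12} = 4
T_{21} = -6
S_{12} = (4 + -6)/2 = -2/2 = -1
A_{12} = (4 - -6)/2 = 10/2 = 5
Check: S + A = -1 + 5 = 4 = T_{12}.

(-1, 5)


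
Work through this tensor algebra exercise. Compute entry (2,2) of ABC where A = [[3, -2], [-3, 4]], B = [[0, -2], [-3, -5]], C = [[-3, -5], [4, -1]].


(ABC)_{22} = sum_m (AB)_{2m} C_{m2}. First compute row 2 of AB.
(AB)_{21} = -3*0 + 4*-3 = -12
(AB)_{22} = -3*-2 + 4*-5 = -14
Now contract with column 2 of C:
(AB)_{21} * C_{12} = -12 * -5 = 60
(AB)_{22} * C_{22} = -14 * -1 = 14
(ABC)_{22} = 60 + 14 = 74

74


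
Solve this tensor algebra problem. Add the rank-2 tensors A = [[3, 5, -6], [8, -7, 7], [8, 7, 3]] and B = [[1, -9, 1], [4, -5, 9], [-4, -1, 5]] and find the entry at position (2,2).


Tensor addition is component-wise: (A + B)_{ij} = A_{ij} + B_{ij}.
A_{22} = -7
B_{22} = -5
(A + B)_{22} = -7 + -5 = -12

-12


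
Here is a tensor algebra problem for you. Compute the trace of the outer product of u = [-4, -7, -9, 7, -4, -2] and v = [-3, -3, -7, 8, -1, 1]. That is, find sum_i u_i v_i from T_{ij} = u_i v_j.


The outer product gives T_{ij} = u_i v_j.
The trace (contraction) is Tr(T) = sum_i T_{ii} = sum_i u_i v_i.
Diagonal entries:
T_{11} = u_1 * v_1 = -4 * -3 = 12
T_{22} = u_2 * v_2 = -7 * -3 = 21
T_{33} = u_3 * v_3 = -9 * -7 = 63
T_{44} = u_4 * v_4 = 7 * 8 = 56
T_{55} = u_5 * v_5 = -4 * -1 = 4
T_{66} = u_6 * v_6 = -2 * 1 = -2
Tr(T) = 12 + 21 + 63 + 56 + 4 + -2 = 154

154


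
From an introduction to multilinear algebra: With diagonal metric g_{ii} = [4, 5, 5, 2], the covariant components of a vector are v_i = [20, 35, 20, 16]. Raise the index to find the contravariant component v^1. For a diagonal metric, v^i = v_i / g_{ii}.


To raise an index with a diagonal metric: v^i = v_i / g_{ii}.
For index 1: v_1 = 20, g_{11} = 4
v^1 = 20 / 4 = 5

5


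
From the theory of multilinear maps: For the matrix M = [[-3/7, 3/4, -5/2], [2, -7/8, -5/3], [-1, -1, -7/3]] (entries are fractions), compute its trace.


The trace is the sum of diagonal entries.
Diagonal: M[1,1] = -3/7, M[2,2] = -7/8, M[3,3] = -7/3
Tr(M) = -3/7 + -7/8 + -7/3
Computing step by step:
After adding M[1,1]: -3/7
After adding M[2,2]: -73/56
After adding M[3,3]: -611/168
Tr(M) = -611/168

-611/168


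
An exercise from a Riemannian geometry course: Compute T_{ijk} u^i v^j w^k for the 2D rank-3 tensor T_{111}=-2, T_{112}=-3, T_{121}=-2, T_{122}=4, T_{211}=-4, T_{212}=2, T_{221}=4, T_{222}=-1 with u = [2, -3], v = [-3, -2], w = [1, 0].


S = sum over i,j,k of T_{ijk} u_i v_j w_k. Expanding all 8 terms:
T_{111}*u_1*v_1*w_1 = -2*2*-3*1 = 12  (running total: 12)
T_{112}*u_1*v_1*w_2 = -3*2*-3*0 = 0  (running total: 12)
T_{121}*u_1*v_2*w_1 = -2*2*-2*1 = 8  (running total: 20)
T_{122}*u_1*v_2*w_2 = 4*2*-2*0 = 0  (running total: 20)
T_{211}*u_2*v_1*w_1 = -4*-3*-3*1 = -36  (running total: -16)
T_{212}*u_2*v_1*w_2 = 2*-3*-3*0 = 0  (running total: -16)
T_{221}*u_2*v_2*w_1 = 4*-3*-2*1 = 24  (running total: 8)
T_{222}*u_2*v_2*w_2 = -1*-3*-2*0 = 0  (running total: 8)
S = 8

8


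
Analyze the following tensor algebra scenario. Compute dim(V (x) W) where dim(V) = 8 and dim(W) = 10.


The dimension of a tensor product is the product of dimensions.
dim(V) = 8, dim(W) = 10
dim(V (x) W) = 8 * 10 = 80

80


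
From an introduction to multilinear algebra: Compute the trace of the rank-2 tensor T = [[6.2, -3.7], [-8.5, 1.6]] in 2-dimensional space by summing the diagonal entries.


The contraction (trace) of a rank-2 tensor is the sum of its diagonal elements.
Diagonal entries: A[1,1] = 6.2, A[2,2] = 1.6
Tr(A) = 6.2 + 1.6 = 7.8

7.8


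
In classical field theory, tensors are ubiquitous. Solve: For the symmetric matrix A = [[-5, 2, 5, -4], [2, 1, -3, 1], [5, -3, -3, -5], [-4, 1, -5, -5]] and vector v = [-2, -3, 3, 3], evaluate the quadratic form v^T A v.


First compute Av:
(Av)_1 = -5*-2 + 2*-3 + 5*3 + -4*3 = 7
(Av)_2 = 2*-2 + 1*-3 + -3*3 + 1*3 = -13
(Av)_3 = 5*-2 + -3*-3 + -3*3 + -5*3 = -25
(Av)_4 = -4*-2 + 1*-3 + -5*3 + -5*3 = -25
Av = [7, -13, -25, -25]
Then v^T (Av) = -2*7 + -3*-13 + 3*-25 + 3*-25
= -14 + 39 + -75 + -75 = -125

-125


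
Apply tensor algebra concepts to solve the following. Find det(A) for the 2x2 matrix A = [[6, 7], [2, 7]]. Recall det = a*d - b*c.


For a 2x2 matrix [[a, b], [c, d]], det = a*d - b*c.
a = 6, b = 7, c = 2, d = 7
a*d = 6 * 7 = 42
b*c = 7 * 2 = 14
det = 42 - 14 = 28

28


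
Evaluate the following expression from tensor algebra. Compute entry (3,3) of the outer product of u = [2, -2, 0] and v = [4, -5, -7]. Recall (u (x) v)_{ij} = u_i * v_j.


The outer product entry T_{ij} = u_i * v_j.
We need i=3, j=3.
u_3 = 0, v_3 = -7
T_{3,3} = 0 * -7 = 0

0


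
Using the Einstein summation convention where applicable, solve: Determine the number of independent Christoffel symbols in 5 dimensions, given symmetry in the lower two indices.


Christoffel symbols Gamma^k_{ij} are symmetric in i,j, so there are d * d(d+1)/2 independent symbols.
d = 5
d(d+1)/2 = 5 * 6 / 2 = 15
Total = 5 * 15 = 75

75


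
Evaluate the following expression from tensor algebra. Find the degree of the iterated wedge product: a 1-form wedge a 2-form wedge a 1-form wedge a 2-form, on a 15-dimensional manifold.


The degree of a wedge product is the sum of the degrees of the individual forms.
Degrees: 1, 2, 1, 2
Total degree = 1 + 2 + 1 + 2 = 6

6


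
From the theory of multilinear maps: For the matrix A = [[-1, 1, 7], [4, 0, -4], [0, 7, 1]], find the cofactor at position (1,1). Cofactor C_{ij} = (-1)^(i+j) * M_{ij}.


To find cofactor C_{11}, delete row 1 and column 1.
The resulting 2x2 submatrix is: [[0, -4], [7, 1]]
Minor M_{11} = 0*1 - -4*7
  = 0 - -28 = 28
Sign = (-1)^(1+1) = (-1)^2 = 1
Cofactor C_{11} = 1 * 28 = 28

28


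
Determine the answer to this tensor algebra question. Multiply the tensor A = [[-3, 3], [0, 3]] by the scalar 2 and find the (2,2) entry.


Scalar multiplication: (cA)_{ij} = c * A_{ij}.
c = 2
A_{22} = 3
(cA)_{22} = 2 * 3 = 6

6


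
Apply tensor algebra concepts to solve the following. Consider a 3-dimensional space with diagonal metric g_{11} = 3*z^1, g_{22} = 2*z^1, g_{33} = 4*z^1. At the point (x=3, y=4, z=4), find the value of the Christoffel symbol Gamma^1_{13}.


For a diagonal metric, Gamma^k_{ij} = (1/2) g^{kk} (dg_{ik}/dx_j + dg_{jk}/dx_i - dg_{ij}/dx_k).
The metric is diagonal, so g_{ab} = 0 for a != b.
At the given point: g_{11} = 12, g_{22} = 8, g_{33} = 16
g^{11} = 1/12
dg_{11}/dx_3 = dg_{11}/dx_3 = 3
dg_{31}/dx_1 = 0 (off-diagonal)
dg_{13}/dx_1 = 0 (off-diagonal)
Numerator = 3 + 0 - 0 = 3
Gamma^1_{13} = 3 / (2 * 12) = 1/8

1/8


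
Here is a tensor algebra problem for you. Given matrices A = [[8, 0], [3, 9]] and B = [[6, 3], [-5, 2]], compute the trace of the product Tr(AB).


Tr(AB) = sum_i (AB)_{ii} where (AB)_{ii} = sum_k A_{ik} B_{ki}.
(AB)_{11} = 8*6 + 0*-5 = 48
(AB)_{22} = 3*3 + 9*2 = 27
Tr(AB) = 48 + 27 = 75

75


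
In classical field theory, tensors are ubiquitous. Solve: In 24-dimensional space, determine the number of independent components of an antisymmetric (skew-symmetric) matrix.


An antisymmetric rank-2 tensor satisfies A_{ij} = -A_{ji}, so diagonal entries are zero.
The independent components are the upper-triangular entries: C(n, 2) = n(n-1)/2.
n = 24
C(24, 2) = 24 * 23 / 2 = 552 / 2 = 276

276


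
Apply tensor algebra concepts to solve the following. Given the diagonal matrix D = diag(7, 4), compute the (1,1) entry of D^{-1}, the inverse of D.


For a diagonal matrix, the inverse has entries (D^{-1})_{ii} = 1/d_{ii}.
The diagonal entries are: d_{11} = 7, d_{22} = 4
We need (D^{-1})_{11} = 1/d_{11} = 1/7 = 1/7

1/7


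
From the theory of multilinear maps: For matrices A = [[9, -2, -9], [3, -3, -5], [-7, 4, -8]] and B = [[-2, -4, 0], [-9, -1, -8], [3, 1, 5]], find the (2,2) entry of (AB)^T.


(AB)^T_{ij} = (AB)_{ji} = sum_k A_{jk} B_{ki}.
For i=2, j=2 we need (AB)_{22}:
A_{21} * B_{12} = 3 * -4 = -12
A_{22} * B_{22} = -3 * -1 = 3
A_{23} * B_{32} = -5 * 1 = -5
Sum = -12 + 3 + -5 = -14

-14


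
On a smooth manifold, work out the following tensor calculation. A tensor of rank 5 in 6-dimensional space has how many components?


The number of components of a rank-r tensor in d dimensions is d^r.
Here d = 6 and r = 5.
6^5 = 7776

7776


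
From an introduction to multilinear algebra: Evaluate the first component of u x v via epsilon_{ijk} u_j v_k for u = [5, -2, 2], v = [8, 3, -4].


(u x v)_1 = sum_{j,k} epsilon_{1jk} u_j v_k. Only permutations of (1,2,3) contribute; the two non-zero terms are:
eps_{123} u_2 v_3 = 1 * -2 * -4 = 8
eps_{132} u_3 v_2 = -1 * 2 * 3 = -6
(u x v)_1 = 2

2


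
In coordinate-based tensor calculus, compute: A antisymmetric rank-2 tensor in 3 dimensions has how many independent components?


A antisymmetric rank-2 tensor in d dimensions has d(d-1)/2 independent components.
d = 3
d(d-1)/2 = 3 * 2 / 2 = 6 / 2 = 3

3


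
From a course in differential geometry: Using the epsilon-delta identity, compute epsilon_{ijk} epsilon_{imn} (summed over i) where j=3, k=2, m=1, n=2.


Using the identity: epsilon_{ijk} epsilon_{imn} = delta_{jm} delta_{kn} - delta_{jn} delta_{km}.
delta_{31} = 0
delta_{22} = 1
delta_{32} = 0
delta_{21} = 0
Result = 0 * 1 - 0 * 0 = 0 - 0 = 0

0


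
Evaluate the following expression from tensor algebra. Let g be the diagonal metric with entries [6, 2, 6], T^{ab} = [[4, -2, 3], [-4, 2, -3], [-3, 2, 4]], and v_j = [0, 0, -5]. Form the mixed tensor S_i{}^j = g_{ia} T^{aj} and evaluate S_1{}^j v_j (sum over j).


Step 1: lower the first index. For a diagonal metric, g_{ia} T^{aj} = g_{ii} T^{ij} (no sum on i).
g_{11} = 6
S_1{}^1 = 6 * T^{11} = 6 * 4 = 24
S_1{}^2 = 6 * T^{12} = 6 * -2 = -12
S_1{}^3 = 6 * T^{13} = 6 * 3 = 18
Step 2: contract S_1{}^j with v_j.
S_1{}^1 * v_1 = 24 * 0 = 0
S_1{}^2 * v_2 = -12 * 0 = 0
S_1{}^3 * v_3 = 18 * -5 = -90
Result = 0 + 0 + -90 = -90

-90


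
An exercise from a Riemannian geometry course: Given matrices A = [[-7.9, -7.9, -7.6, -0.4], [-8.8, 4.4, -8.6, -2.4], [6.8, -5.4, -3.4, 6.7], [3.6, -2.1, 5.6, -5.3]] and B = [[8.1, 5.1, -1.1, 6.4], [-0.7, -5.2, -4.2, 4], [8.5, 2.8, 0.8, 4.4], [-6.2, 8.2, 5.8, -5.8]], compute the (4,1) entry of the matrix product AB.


(AB)_{ij} = sum_k A_{ik} B_{kj}.
For i=4, j=1:
A_{41} * B_{11} = 3.6 * 8.1 = 29.16
A_{42} * B_{21} = -2.1 * -0.7 = 1.47
A_{43} * B_{31} = 5.6 * 8.5 = 47.6
A_{44} * B_{41} = -5.3 * -6.2 = 32.86
Sum = 29.16 + 1.47 + 47.6 + 32.86 = 111.09

111.09


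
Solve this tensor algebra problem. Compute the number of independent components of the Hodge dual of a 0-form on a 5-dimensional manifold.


The Hodge dual of a p-form on an n-dimensional manifold is an (n-p)-form.
n = 5, p = 0, so dual degree = 5 - 0 = 5
The number of components is C(n, n-p) = C(5, 5) = 1

1


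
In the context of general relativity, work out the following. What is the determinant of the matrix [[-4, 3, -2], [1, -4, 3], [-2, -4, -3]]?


Expanding along the first row, det(A) = a11*M_11 - a12*M_12 + a13*M_13, where M_1j is the (1,j) minor.
Minor M_11 = -4*-3 - 3*-4 = 24
Minor M_12 = 1*-3 - 3*-2 = 3
Minor M_13 = 1*-4 - -4*-2 = -12
det = -4*(24) - 3*(3) + -2*(-12)
    = -96 - 9 + 24
    = -81

-81


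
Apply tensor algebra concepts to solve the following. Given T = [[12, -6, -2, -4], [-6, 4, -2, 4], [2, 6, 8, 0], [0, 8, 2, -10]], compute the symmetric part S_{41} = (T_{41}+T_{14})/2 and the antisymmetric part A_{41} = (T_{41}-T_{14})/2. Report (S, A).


T_{41} = 0
T_{14} = -4
S_{41} = (0 + -4)/2 = -4/2 = -2
A_{41} = (0 - -4)/2 = 4/2 = 2
Check: S + A = -2 + 2 = 0 = T_{41}.

(-2, 2)


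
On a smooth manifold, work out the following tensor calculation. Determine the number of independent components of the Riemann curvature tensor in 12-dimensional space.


The Riemann tensor in d dimensions has d^2(d^2 - 1)/12 independent components.
d = 12, so d^2 = 144
d^2 - 1 = 143
d^2(d^2 - 1) = 144 * 143 = 20592
Divide by 12: 20592 / 12 = 1716

1716


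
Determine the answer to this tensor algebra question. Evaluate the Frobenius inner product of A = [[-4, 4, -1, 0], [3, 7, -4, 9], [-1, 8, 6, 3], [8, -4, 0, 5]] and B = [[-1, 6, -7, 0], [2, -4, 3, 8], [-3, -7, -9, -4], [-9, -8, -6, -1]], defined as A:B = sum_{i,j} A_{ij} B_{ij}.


A:B = sum over all i,j of A_{ij} * B_{ij}.
Row 1: -4*-1=4, 4*6=24, -1*-7=7, 0*0=0 => row sum = 35
Row 2: 3*2=6, 7*-4=-28, -4*3=-12, 9*8=72 => row sum = 38
Row 3: -1*-3=3, 8*-7=-56, 6*-9=-54, 3*-4=-12 => row sum = -119
Row 4: 8*-9=-72, -4*-8=32, 0*-6=0, 5*-1=-5 => row sum = -45
Total = 35 + 38 + -119 + -45 = -91

-91


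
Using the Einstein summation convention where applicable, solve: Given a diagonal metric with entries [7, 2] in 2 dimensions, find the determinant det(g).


For a diagonal metric, the determinant is the product of diagonal entries.
Diagonal entries: 7, 2
det(g) = 7 * 2 = 14

14


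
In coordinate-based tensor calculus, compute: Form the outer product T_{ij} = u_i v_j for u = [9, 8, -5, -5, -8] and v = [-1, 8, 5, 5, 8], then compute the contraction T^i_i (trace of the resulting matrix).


The outer product gives T_{ij} = u_i v_j.
The trace (contraction) is Tr(T) = sum_i T_{ii} = sum_i u_i v_i.
Diagonal entries:
T_{11} = u_1 * v_1 = 9 * -1 = -9
T_{22} = u_2 * v_2 = 8 * 8 = 64
T_{33} = u_3 * v_3 = -5 * 5 = -25
T_{44} = u_4 * v_4 = -5 * 5 = -25
T_{55} = u_5 * v_5 = -8 * 8 = -64
Tr(T) = -9 + 64 + -25 + -25 + -64 = -59

-59


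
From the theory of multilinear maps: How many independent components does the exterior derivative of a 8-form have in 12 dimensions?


The exterior derivative of a p-form is a (p+1)-form.
Its number of independent components is C(n, p+1).
n = 12, p+1 = 9
C(12, 9) = 220

220


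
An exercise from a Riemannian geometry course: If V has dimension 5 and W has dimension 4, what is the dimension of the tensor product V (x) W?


The dimension of a tensor product is the product of dimensions.
dim(V) = 5, dim(W) = 4
dim(V (x) W) = 5 * 4 = 20

20


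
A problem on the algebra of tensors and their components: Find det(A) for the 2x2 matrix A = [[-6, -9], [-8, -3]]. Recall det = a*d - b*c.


For a 2x2 matrix [[a, b], [c, d]], det = a*d - b*c.
a = -6, b = -9, c = -8, d = -3
a*d = -6 * -3 = 18
b*c = -9 * -8 = 72
det = 18 - 72 = -54

-54


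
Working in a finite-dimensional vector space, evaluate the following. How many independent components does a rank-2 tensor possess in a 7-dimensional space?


The number of components of a rank-r tensor in d dimensions is d^r.
Here d = 7 and r = 2.
7^2 = 49

49


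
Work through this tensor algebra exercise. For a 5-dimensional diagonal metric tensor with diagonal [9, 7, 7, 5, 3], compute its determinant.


For a diagonal metric, the determinant is the product of diagonal entries.
Diagonal entries: 9, 7, 7, 5, 3
det(g) = 9 * 7 * 7 * 5 * 3 = 6615

6615


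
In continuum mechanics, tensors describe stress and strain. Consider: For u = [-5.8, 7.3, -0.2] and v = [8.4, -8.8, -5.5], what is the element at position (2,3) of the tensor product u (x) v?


The outer product entry T_{ij} = u_i * v_j.
We need i=2, j=3.
u_2 = 7.3, v_3 = -5.5
T_{2,3} = 7.3 * -5.5 = -40.15

-40.15


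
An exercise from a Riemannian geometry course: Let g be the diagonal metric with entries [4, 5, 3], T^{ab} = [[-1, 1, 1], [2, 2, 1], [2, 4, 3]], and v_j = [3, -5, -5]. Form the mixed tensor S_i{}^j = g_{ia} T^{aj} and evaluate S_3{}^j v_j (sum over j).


Step 1: lower the first index. For a diagonal metric, g_{ia} T^{aj} = g_{ii} T^{ij} (no sum on i).
g_{33} = 3
S_3{}^1 = 3 * T^{31} = 3 * 2 = 6
S_3{}^2 = 3 * T^{32} = 3 * 4 = 12
S_3{}^3 = 3 * T^{33} = 3 * 3 = 9
Step 2: contract S_3{}^j with v_j.
S_3{}^1 * v_1 = 6 * 3 = 18
S_3{}^2 * v_2 = 12 * -5 = -60
S_3{}^3 * v_3 = 9 * -5 = -45
Result = 18 + -60 + -45 = -87

-87


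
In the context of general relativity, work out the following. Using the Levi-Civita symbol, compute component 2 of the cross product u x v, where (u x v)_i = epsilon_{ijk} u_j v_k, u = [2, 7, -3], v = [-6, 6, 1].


(u x v)_2 = sum_{j,k} epsilon_{2jk} u_j v_k. Only permutations of (1,2,3) contribute; the two non-zero terms are:
eps_{213} u_1 v_3 = -1 * 2 * 1 = -2
eps_{231} u_3 v_1 = 1 * -3 * -6 = 18
(u x v)_2 = 16

16


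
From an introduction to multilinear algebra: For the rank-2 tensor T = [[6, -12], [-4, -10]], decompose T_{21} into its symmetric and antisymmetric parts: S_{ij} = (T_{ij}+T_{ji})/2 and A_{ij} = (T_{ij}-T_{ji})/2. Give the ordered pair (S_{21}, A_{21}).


T_{21} = -4
T_{12} = -12
S_{21} = (-4 + -12)/2 = -16/2 = -8
A_{21} = (-4 - -12)/2 = 8/2 = 4
Check: S + A = -8 + 4 = -4 = T_{21}.

(-8, 4)


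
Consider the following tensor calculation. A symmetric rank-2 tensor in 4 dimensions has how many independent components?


A symmetric rank-2 tensor in d dimensions has d(d+1)/2 independent components.
d = 4
d(d+1)/2 = 4 * 5 / 2 = 20 / 2 = 10

10


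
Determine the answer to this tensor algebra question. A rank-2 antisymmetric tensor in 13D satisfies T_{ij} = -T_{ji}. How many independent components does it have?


An antisymmetric rank-2 tensor satisfies A_{ij} = -A_{ji}, so diagonal entries are zero.
The independent components are the upper-triangular entries: C(n, 2) = n(n-1)/2.
n = 13
C(13, 2) = 13 * 12 / 2 = 156 / 2 = 78

78


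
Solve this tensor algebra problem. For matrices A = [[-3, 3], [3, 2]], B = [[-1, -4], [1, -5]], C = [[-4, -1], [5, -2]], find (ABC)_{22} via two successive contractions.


(ABC)_{22} = sum_m (AB)_{2m} C_{m2}. First compute row 2 of AB.
(AB)_{21} = 3*-1 + 2*1 = -1
(AB)_{22} = 3*-4 + 2*-5 = -22
Now contract with column 2 of C:
(AB)_{21} * C_{12} = -1 * -1 = 1
(AB)_{22} * C_{22} = -22 * -2 = 44
(ABC)_{22} = 1 + 44 = 45

45


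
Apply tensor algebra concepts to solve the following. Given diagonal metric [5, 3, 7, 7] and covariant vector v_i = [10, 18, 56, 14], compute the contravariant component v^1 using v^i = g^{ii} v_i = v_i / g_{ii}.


To raise an index with a diagonal metric: v^i = v_i / g_{ii}.
For index 1: v_1 = 10, g_{11} = 5
v^1 = 10 / 5 = 2

2


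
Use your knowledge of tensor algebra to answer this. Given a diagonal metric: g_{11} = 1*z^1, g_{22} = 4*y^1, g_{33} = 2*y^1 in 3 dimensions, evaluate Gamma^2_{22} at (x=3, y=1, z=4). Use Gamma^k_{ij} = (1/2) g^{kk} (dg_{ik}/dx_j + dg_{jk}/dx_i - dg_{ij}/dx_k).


For a diagonal metric, Gamma^k_{ij} = (1/2) g^{kk} (dg_{ik}/dx_j + dg_{jk}/dx_i - dg_{ij}/dx_k).
The metric is diagonal, so g_{ab} = 0 for a != b.
At the given point: g_{11} = 4, g_{22} = 4, g_{33} = 2
g^{22} = 1/4
dg_{22}/dx_2 = dg_{22}/dx_2 = 4
dg_{22}/dx_2 = dg_{22}/dx_2 = 4
dg_{22}/dx_2 = dg_{22}/dx_2 = 4
Numerator = 4 + 4 - 4 = 4
Gamma^2_{22} = 4 / (2 * 4) = 1/2

1/2


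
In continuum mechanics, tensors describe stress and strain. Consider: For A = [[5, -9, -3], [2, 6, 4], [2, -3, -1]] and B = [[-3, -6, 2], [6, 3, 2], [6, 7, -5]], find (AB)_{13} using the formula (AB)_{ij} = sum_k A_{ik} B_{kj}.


(AB)_{ij} = sum_k A_{ik} B_{kj}.
For i=1, j=3:
A_{11} * B_{13} = 5 * 2 = 10
A_{12} * B_{23} = -9 * 2 = -18
A_{13} * B_{33} = -3 * -5 = 15
Sum = 10 + -18 + 15 = 7

7


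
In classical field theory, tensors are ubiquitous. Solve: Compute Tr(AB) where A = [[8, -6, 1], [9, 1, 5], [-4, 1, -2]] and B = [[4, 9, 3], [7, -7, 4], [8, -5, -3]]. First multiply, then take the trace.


Tr(AB) = sum_i (AB)_{ii} where (AB)_{ii} = sum_k A_{ik} B_{ki}.
(AB)_{11} = 8*4 + -6*7 + 1*8 = -2
(AB)_{22} = 9*9 + 1*-7 + 5*-5 = 49
(AB)_{33} = -4*3 + 1*4 + -2*-3 = -2
Tr(AB) = -2 + 49 + -2 = 45

45


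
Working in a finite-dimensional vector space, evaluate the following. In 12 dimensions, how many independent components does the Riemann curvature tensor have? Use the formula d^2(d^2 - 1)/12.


The Riemann tensor in d dimensions has d^2(d^2 - 1)/12 independent components.
d = 12, so d^2 = 144
d^2 - 1 = 143
d^2(d^2 - 1) = 144 * 143 = 20592
Divide by 12: 20592 / 12 = 1716

1716


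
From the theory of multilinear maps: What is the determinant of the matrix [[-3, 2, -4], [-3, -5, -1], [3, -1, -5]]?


Expanding along the first row, det(A) = a11*M_11 - a12*M_12 + a13*M_13, where M_1j is the (1,j) minor.
Minor M_11 = -5*-5 - -1*-1 = 24
Minor M_12 = -3*-5 - -1*3 = 18
Minor M_13 = -3*-1 - -5*3 = 18
det = -3*(24) - 2*(18) + -4*(18)
    = -72 - 36 + -72
    = -180

-180
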